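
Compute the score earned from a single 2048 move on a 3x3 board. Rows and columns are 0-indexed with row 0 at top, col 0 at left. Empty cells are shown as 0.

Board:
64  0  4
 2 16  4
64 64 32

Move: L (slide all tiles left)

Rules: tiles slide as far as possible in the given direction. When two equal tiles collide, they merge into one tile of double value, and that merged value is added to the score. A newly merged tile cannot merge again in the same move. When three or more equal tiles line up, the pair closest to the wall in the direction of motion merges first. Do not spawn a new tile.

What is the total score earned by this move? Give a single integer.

Slide left:
row 0: [64, 0, 4] -> [64, 4, 0]  score +0 (running 0)
row 1: [2, 16, 4] -> [2, 16, 4]  score +0 (running 0)
row 2: [64, 64, 32] -> [128, 32, 0]  score +128 (running 128)
Board after move:
 64   4   0
  2  16   4
128  32   0

Answer: 128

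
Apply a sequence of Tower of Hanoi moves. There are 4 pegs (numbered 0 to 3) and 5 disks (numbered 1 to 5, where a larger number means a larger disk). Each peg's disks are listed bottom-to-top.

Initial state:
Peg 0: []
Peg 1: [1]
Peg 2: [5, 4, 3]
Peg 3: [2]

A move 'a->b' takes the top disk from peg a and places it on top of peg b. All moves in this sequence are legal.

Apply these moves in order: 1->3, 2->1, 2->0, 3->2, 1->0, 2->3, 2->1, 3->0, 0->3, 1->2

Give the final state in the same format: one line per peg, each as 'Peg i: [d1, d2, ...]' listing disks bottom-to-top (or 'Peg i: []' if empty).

Answer: Peg 0: [4, 3]
Peg 1: []
Peg 2: [5]
Peg 3: [2, 1]

Derivation:
After move 1 (1->3):
Peg 0: []
Peg 1: []
Peg 2: [5, 4, 3]
Peg 3: [2, 1]

After move 2 (2->1):
Peg 0: []
Peg 1: [3]
Peg 2: [5, 4]
Peg 3: [2, 1]

After move 3 (2->0):
Peg 0: [4]
Peg 1: [3]
Peg 2: [5]
Peg 3: [2, 1]

After move 4 (3->2):
Peg 0: [4]
Peg 1: [3]
Peg 2: [5, 1]
Peg 3: [2]

After move 5 (1->0):
Peg 0: [4, 3]
Peg 1: []
Peg 2: [5, 1]
Peg 3: [2]

After move 6 (2->3):
Peg 0: [4, 3]
Peg 1: []
Peg 2: [5]
Peg 3: [2, 1]

After move 7 (2->1):
Peg 0: [4, 3]
Peg 1: [5]
Peg 2: []
Peg 3: [2, 1]

After move 8 (3->0):
Peg 0: [4, 3, 1]
Peg 1: [5]
Peg 2: []
Peg 3: [2]

After move 9 (0->3):
Peg 0: [4, 3]
Peg 1: [5]
Peg 2: []
Peg 3: [2, 1]

After move 10 (1->2):
Peg 0: [4, 3]
Peg 1: []
Peg 2: [5]
Peg 3: [2, 1]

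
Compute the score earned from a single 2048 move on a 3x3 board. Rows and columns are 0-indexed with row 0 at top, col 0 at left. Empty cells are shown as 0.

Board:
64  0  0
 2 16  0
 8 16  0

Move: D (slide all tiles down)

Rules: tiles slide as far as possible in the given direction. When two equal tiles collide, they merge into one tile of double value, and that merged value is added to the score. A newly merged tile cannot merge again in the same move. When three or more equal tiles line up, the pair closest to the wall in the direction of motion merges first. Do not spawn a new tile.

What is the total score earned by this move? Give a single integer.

Answer: 32

Derivation:
Slide down:
col 0: [64, 2, 8] -> [64, 2, 8]  score +0 (running 0)
col 1: [0, 16, 16] -> [0, 0, 32]  score +32 (running 32)
col 2: [0, 0, 0] -> [0, 0, 0]  score +0 (running 32)
Board after move:
64  0  0
 2  0  0
 8 32  0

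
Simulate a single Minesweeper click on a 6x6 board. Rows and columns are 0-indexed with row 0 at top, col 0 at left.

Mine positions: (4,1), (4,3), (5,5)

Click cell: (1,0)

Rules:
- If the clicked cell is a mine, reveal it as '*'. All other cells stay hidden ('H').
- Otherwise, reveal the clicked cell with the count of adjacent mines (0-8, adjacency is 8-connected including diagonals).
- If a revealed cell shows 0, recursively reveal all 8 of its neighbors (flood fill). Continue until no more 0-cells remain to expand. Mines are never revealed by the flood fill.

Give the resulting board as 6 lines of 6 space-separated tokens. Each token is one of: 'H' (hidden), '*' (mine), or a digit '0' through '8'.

0 0 0 0 0 0
0 0 0 0 0 0
0 0 0 0 0 0
1 1 2 1 1 0
H H H H 2 1
H H H H H H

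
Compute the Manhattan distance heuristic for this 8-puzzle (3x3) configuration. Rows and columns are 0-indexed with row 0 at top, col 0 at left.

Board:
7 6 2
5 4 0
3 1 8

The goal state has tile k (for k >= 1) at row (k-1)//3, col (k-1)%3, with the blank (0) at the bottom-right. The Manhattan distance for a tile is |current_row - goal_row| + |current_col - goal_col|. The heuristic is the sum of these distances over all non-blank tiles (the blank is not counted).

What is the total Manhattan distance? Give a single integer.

Answer: 15

Derivation:
Tile 7: at (0,0), goal (2,0), distance |0-2|+|0-0| = 2
Tile 6: at (0,1), goal (1,2), distance |0-1|+|1-2| = 2
Tile 2: at (0,2), goal (0,1), distance |0-0|+|2-1| = 1
Tile 5: at (1,0), goal (1,1), distance |1-1|+|0-1| = 1
Tile 4: at (1,1), goal (1,0), distance |1-1|+|1-0| = 1
Tile 3: at (2,0), goal (0,2), distance |2-0|+|0-2| = 4
Tile 1: at (2,1), goal (0,0), distance |2-0|+|1-0| = 3
Tile 8: at (2,2), goal (2,1), distance |2-2|+|2-1| = 1
Sum: 2 + 2 + 1 + 1 + 1 + 4 + 3 + 1 = 15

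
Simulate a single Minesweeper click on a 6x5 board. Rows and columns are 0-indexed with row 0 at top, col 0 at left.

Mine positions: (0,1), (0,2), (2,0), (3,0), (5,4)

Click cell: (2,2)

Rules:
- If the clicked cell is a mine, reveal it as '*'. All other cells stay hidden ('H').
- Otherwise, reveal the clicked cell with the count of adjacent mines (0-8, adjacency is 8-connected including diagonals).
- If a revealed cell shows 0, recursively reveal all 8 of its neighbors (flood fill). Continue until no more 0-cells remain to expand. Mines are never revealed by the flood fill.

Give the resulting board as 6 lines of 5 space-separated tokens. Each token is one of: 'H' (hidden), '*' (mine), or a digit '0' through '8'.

H H H 1 0
H 3 2 1 0
H 2 0 0 0
H 2 0 0 0
1 1 0 1 1
0 0 0 1 H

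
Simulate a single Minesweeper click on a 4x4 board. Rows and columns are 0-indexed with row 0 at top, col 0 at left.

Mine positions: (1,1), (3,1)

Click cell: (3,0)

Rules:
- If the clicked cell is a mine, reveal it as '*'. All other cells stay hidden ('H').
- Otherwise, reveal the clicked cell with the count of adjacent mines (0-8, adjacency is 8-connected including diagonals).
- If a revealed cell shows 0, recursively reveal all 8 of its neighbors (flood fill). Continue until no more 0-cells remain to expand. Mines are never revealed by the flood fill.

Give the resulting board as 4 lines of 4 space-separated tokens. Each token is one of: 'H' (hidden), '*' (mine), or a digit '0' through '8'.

H H H H
H H H H
H H H H
1 H H H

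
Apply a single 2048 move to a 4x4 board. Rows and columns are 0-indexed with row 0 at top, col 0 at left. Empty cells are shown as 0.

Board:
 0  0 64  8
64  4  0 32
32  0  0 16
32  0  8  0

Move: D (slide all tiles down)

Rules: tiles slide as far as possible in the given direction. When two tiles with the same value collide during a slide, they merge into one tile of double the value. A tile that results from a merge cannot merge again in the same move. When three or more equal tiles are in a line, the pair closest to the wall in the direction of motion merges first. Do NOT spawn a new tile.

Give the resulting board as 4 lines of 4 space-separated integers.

Answer:  0  0  0  0
 0  0  0  8
64  0 64 32
64  4  8 16

Derivation:
Slide down:
col 0: [0, 64, 32, 32] -> [0, 0, 64, 64]
col 1: [0, 4, 0, 0] -> [0, 0, 0, 4]
col 2: [64, 0, 0, 8] -> [0, 0, 64, 8]
col 3: [8, 32, 16, 0] -> [0, 8, 32, 16]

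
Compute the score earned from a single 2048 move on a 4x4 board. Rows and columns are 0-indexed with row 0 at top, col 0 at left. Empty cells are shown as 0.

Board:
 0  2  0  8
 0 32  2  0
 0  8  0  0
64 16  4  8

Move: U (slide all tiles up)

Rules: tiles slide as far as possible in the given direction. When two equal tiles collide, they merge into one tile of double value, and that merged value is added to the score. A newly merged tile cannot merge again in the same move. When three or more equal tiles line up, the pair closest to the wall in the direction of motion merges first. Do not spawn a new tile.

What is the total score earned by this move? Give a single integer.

Answer: 16

Derivation:
Slide up:
col 0: [0, 0, 0, 64] -> [64, 0, 0, 0]  score +0 (running 0)
col 1: [2, 32, 8, 16] -> [2, 32, 8, 16]  score +0 (running 0)
col 2: [0, 2, 0, 4] -> [2, 4, 0, 0]  score +0 (running 0)
col 3: [8, 0, 0, 8] -> [16, 0, 0, 0]  score +16 (running 16)
Board after move:
64  2  2 16
 0 32  4  0
 0  8  0  0
 0 16  0  0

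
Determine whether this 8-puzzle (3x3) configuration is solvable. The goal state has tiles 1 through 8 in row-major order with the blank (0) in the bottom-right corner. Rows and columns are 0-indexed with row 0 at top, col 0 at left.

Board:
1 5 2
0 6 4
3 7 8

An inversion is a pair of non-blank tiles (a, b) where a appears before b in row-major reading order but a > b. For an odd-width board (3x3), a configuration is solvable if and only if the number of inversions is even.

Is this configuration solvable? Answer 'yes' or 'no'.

Answer: yes

Derivation:
Inversions (pairs i<j in row-major order where tile[i] > tile[j] > 0): 6
6 is even, so the puzzle is solvable.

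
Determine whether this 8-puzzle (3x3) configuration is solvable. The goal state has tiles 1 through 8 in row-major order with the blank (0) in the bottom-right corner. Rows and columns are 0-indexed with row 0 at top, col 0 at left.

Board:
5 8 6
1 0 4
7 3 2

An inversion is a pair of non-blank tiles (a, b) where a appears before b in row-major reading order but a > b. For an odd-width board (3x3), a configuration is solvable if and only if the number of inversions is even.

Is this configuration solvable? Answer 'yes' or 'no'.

Answer: no

Derivation:
Inversions (pairs i<j in row-major order where tile[i] > tile[j] > 0): 19
19 is odd, so the puzzle is not solvable.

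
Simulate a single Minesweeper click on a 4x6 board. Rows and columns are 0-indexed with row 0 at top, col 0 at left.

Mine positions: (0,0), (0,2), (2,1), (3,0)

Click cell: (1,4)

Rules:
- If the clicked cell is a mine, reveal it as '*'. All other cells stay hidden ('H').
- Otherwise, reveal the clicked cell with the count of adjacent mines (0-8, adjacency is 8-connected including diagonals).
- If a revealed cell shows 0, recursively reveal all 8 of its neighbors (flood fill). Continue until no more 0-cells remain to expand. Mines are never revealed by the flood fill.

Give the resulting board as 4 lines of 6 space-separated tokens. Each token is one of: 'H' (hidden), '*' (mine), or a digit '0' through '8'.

H H H 1 0 0
H H 2 1 0 0
H H 1 0 0 0
H H 1 0 0 0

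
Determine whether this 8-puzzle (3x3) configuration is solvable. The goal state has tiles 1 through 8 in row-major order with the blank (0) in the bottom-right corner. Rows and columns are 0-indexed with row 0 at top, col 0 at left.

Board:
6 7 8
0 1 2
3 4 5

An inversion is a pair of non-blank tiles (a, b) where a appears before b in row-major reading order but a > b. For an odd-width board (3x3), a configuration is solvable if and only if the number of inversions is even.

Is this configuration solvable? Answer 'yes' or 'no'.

Inversions (pairs i<j in row-major order where tile[i] > tile[j] > 0): 15
15 is odd, so the puzzle is not solvable.

Answer: no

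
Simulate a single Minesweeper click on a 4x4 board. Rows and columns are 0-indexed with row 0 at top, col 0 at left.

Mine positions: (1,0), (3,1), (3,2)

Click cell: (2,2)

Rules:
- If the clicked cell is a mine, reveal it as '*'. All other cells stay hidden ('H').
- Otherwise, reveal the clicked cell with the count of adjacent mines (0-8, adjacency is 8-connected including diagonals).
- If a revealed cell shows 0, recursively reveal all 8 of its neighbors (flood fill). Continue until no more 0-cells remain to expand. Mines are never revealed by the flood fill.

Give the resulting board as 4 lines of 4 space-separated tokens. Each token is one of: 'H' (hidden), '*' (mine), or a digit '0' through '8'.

H H H H
H H H H
H H 2 H
H H H H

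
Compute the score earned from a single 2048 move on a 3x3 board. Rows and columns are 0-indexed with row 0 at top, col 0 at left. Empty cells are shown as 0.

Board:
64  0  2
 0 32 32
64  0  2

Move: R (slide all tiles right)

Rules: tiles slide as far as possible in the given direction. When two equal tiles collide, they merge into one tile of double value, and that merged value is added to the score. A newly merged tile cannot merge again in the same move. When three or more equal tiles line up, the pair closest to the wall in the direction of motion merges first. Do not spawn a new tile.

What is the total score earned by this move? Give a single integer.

Slide right:
row 0: [64, 0, 2] -> [0, 64, 2]  score +0 (running 0)
row 1: [0, 32, 32] -> [0, 0, 64]  score +64 (running 64)
row 2: [64, 0, 2] -> [0, 64, 2]  score +0 (running 64)
Board after move:
 0 64  2
 0  0 64
 0 64  2

Answer: 64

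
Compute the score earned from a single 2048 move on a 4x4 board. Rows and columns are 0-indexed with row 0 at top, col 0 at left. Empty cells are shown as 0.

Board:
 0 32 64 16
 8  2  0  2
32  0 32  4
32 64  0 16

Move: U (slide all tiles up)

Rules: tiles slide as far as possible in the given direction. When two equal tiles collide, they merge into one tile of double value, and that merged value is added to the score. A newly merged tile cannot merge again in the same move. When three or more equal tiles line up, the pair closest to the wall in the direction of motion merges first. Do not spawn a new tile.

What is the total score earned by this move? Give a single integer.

Slide up:
col 0: [0, 8, 32, 32] -> [8, 64, 0, 0]  score +64 (running 64)
col 1: [32, 2, 0, 64] -> [32, 2, 64, 0]  score +0 (running 64)
col 2: [64, 0, 32, 0] -> [64, 32, 0, 0]  score +0 (running 64)
col 3: [16, 2, 4, 16] -> [16, 2, 4, 16]  score +0 (running 64)
Board after move:
 8 32 64 16
64  2 32  2
 0 64  0  4
 0  0  0 16

Answer: 64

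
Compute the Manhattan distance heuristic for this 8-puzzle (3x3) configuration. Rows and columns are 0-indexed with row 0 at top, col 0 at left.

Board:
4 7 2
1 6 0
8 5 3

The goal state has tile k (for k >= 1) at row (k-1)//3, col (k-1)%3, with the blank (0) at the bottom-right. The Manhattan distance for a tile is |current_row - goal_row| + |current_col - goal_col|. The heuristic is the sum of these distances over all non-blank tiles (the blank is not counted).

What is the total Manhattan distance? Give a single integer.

Answer: 11

Derivation:
Tile 4: (0,0)->(1,0) = 1
Tile 7: (0,1)->(2,0) = 3
Tile 2: (0,2)->(0,1) = 1
Tile 1: (1,0)->(0,0) = 1
Tile 6: (1,1)->(1,2) = 1
Tile 8: (2,0)->(2,1) = 1
Tile 5: (2,1)->(1,1) = 1
Tile 3: (2,2)->(0,2) = 2
Sum: 1 + 3 + 1 + 1 + 1 + 1 + 1 + 2 = 11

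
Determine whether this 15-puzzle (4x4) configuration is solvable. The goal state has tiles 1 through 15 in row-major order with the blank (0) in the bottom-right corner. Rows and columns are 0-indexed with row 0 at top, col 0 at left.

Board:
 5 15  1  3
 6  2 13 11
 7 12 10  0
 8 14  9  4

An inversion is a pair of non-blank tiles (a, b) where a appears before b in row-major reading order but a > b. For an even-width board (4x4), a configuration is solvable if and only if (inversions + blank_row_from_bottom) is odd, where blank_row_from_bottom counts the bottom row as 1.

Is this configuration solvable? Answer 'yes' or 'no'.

Answer: no

Derivation:
Inversions: 44
Blank is in row 2 (0-indexed from top), which is row 2 counting from the bottom (bottom = 1).
44 + 2 = 46, which is even, so the puzzle is not solvable.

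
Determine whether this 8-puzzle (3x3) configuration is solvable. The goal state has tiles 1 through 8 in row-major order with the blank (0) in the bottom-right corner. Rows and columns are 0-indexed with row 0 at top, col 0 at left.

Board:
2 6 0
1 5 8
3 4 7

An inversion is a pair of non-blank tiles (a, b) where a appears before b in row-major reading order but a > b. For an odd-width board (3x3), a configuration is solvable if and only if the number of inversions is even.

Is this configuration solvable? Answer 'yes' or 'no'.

Inversions (pairs i<j in row-major order where tile[i] > tile[j] > 0): 10
10 is even, so the puzzle is solvable.

Answer: yes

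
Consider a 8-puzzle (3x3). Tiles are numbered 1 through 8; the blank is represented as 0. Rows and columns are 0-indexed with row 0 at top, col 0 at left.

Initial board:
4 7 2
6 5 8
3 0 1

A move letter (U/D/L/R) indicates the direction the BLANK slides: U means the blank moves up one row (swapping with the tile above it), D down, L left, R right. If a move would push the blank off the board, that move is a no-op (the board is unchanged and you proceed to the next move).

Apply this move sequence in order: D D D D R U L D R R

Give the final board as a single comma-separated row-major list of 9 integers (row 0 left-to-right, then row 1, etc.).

Answer: 4, 7, 2, 6, 1, 5, 3, 8, 0

Derivation:
After move 1 (D):
4 7 2
6 5 8
3 0 1

After move 2 (D):
4 7 2
6 5 8
3 0 1

After move 3 (D):
4 7 2
6 5 8
3 0 1

After move 4 (D):
4 7 2
6 5 8
3 0 1

After move 5 (R):
4 7 2
6 5 8
3 1 0

After move 6 (U):
4 7 2
6 5 0
3 1 8

After move 7 (L):
4 7 2
6 0 5
3 1 8

After move 8 (D):
4 7 2
6 1 5
3 0 8

After move 9 (R):
4 7 2
6 1 5
3 8 0

After move 10 (R):
4 7 2
6 1 5
3 8 0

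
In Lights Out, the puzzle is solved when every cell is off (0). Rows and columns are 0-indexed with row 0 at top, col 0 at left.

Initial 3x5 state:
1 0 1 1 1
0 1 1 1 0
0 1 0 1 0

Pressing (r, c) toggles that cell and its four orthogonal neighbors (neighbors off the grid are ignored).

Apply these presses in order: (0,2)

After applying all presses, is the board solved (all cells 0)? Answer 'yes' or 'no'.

Answer: no

Derivation:
After press 1 at (0,2):
1 1 0 0 1
0 1 0 1 0
0 1 0 1 0

Lights still on: 7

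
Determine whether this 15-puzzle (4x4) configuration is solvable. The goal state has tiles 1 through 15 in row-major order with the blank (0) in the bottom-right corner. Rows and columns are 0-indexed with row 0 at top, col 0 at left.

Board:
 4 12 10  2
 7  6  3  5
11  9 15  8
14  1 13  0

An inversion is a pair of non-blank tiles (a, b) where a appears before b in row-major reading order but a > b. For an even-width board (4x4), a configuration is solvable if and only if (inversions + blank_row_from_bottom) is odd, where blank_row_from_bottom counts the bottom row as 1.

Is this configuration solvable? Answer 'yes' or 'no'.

Answer: no

Derivation:
Inversions: 43
Blank is in row 3 (0-indexed from top), which is row 1 counting from the bottom (bottom = 1).
43 + 1 = 44, which is even, so the puzzle is not solvable.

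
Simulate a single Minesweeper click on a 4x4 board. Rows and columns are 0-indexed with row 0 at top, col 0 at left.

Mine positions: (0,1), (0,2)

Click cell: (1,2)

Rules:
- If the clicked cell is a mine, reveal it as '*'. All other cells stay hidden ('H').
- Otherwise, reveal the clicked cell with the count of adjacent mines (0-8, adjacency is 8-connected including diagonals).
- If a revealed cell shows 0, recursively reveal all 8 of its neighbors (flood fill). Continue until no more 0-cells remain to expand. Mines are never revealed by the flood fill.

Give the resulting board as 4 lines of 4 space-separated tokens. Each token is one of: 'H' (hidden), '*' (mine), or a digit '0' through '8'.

H H H H
H H 2 H
H H H H
H H H H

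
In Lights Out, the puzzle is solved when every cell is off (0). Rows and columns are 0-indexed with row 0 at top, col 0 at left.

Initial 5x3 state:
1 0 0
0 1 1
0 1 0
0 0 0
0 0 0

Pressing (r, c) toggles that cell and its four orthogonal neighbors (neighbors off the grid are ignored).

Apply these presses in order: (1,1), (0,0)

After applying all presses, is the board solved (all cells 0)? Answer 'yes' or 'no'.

After press 1 at (1,1):
1 1 0
1 0 0
0 0 0
0 0 0
0 0 0

After press 2 at (0,0):
0 0 0
0 0 0
0 0 0
0 0 0
0 0 0

Lights still on: 0

Answer: yes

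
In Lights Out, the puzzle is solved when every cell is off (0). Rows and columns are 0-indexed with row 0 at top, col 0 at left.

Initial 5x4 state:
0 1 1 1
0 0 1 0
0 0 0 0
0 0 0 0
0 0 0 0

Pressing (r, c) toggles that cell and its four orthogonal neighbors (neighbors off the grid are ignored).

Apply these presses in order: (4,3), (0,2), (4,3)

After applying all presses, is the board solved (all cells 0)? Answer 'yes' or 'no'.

Answer: yes

Derivation:
After press 1 at (4,3):
0 1 1 1
0 0 1 0
0 0 0 0
0 0 0 1
0 0 1 1

After press 2 at (0,2):
0 0 0 0
0 0 0 0
0 0 0 0
0 0 0 1
0 0 1 1

After press 3 at (4,3):
0 0 0 0
0 0 0 0
0 0 0 0
0 0 0 0
0 0 0 0

Lights still on: 0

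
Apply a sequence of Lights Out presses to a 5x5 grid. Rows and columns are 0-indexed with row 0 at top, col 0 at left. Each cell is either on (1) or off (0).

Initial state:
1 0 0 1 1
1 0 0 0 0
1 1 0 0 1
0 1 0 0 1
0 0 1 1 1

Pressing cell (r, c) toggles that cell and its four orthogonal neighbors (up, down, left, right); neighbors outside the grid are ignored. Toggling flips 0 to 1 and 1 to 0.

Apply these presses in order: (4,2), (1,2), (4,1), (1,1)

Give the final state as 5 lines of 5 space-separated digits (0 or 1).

Answer: 1 1 1 1 1
0 0 0 1 0
1 0 1 0 1
0 0 1 0 1
1 0 1 0 1

Derivation:
After press 1 at (4,2):
1 0 0 1 1
1 0 0 0 0
1 1 0 0 1
0 1 1 0 1
0 1 0 0 1

After press 2 at (1,2):
1 0 1 1 1
1 1 1 1 0
1 1 1 0 1
0 1 1 0 1
0 1 0 0 1

After press 3 at (4,1):
1 0 1 1 1
1 1 1 1 0
1 1 1 0 1
0 0 1 0 1
1 0 1 0 1

After press 4 at (1,1):
1 1 1 1 1
0 0 0 1 0
1 0 1 0 1
0 0 1 0 1
1 0 1 0 1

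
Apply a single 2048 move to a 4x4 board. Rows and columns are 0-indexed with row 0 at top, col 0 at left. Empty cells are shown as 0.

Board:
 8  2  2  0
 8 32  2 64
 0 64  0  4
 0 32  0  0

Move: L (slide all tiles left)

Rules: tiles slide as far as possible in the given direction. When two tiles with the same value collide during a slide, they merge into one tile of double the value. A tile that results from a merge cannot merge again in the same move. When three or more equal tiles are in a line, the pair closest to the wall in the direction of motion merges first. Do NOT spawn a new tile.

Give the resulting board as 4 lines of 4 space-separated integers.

Slide left:
row 0: [8, 2, 2, 0] -> [8, 4, 0, 0]
row 1: [8, 32, 2, 64] -> [8, 32, 2, 64]
row 2: [0, 64, 0, 4] -> [64, 4, 0, 0]
row 3: [0, 32, 0, 0] -> [32, 0, 0, 0]

Answer:  8  4  0  0
 8 32  2 64
64  4  0  0
32  0  0  0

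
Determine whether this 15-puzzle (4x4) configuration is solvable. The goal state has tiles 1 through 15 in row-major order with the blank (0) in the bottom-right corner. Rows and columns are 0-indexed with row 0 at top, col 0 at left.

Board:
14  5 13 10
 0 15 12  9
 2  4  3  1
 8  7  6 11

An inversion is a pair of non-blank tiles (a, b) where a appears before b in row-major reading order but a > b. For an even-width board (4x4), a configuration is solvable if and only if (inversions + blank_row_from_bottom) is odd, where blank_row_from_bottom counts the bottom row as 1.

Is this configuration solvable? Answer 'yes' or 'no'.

Inversions: 69
Blank is in row 1 (0-indexed from top), which is row 3 counting from the bottom (bottom = 1).
69 + 3 = 72, which is even, so the puzzle is not solvable.

Answer: no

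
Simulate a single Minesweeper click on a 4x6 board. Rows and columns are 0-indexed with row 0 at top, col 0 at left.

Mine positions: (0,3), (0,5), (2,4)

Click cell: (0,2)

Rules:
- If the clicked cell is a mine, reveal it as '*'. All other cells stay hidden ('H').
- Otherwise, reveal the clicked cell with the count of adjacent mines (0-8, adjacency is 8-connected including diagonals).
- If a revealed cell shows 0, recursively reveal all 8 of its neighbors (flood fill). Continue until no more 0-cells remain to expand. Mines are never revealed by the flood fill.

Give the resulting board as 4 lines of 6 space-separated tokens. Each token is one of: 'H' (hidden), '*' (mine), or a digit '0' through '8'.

H H 1 H H H
H H H H H H
H H H H H H
H H H H H H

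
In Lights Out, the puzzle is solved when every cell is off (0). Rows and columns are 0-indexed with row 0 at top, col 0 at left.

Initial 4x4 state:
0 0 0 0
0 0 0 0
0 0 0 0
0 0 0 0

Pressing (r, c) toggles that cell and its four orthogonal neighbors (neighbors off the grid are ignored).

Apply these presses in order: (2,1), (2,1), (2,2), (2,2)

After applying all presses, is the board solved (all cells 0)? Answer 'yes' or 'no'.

After press 1 at (2,1):
0 0 0 0
0 1 0 0
1 1 1 0
0 1 0 0

After press 2 at (2,1):
0 0 0 0
0 0 0 0
0 0 0 0
0 0 0 0

After press 3 at (2,2):
0 0 0 0
0 0 1 0
0 1 1 1
0 0 1 0

After press 4 at (2,2):
0 0 0 0
0 0 0 0
0 0 0 0
0 0 0 0

Lights still on: 0

Answer: yes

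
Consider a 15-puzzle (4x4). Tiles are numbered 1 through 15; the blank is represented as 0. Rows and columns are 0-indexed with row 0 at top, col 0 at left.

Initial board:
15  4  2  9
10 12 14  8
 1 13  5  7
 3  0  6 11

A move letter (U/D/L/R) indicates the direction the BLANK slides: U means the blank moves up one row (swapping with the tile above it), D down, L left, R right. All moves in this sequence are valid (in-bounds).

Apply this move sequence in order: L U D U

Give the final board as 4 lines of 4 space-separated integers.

Answer: 15  4  2  9
10 12 14  8
 0 13  5  7
 1  3  6 11

Derivation:
After move 1 (L):
15  4  2  9
10 12 14  8
 1 13  5  7
 0  3  6 11

After move 2 (U):
15  4  2  9
10 12 14  8
 0 13  5  7
 1  3  6 11

After move 3 (D):
15  4  2  9
10 12 14  8
 1 13  5  7
 0  3  6 11

After move 4 (U):
15  4  2  9
10 12 14  8
 0 13  5  7
 1  3  6 11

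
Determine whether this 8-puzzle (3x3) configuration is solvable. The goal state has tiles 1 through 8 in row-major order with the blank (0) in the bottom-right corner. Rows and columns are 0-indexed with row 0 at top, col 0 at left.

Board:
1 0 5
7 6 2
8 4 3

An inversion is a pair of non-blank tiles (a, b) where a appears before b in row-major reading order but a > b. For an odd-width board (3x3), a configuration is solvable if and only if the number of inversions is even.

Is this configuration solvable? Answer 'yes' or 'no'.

Inversions (pairs i<j in row-major order where tile[i] > tile[j] > 0): 13
13 is odd, so the puzzle is not solvable.

Answer: no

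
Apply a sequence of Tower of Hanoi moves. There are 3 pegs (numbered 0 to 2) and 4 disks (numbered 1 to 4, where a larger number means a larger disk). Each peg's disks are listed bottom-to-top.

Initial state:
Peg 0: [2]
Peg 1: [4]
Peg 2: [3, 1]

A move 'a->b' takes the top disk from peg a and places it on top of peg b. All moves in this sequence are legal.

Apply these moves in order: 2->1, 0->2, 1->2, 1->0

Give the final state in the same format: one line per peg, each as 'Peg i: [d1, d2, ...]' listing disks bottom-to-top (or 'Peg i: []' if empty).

After move 1 (2->1):
Peg 0: [2]
Peg 1: [4, 1]
Peg 2: [3]

After move 2 (0->2):
Peg 0: []
Peg 1: [4, 1]
Peg 2: [3, 2]

After move 3 (1->2):
Peg 0: []
Peg 1: [4]
Peg 2: [3, 2, 1]

After move 4 (1->0):
Peg 0: [4]
Peg 1: []
Peg 2: [3, 2, 1]

Answer: Peg 0: [4]
Peg 1: []
Peg 2: [3, 2, 1]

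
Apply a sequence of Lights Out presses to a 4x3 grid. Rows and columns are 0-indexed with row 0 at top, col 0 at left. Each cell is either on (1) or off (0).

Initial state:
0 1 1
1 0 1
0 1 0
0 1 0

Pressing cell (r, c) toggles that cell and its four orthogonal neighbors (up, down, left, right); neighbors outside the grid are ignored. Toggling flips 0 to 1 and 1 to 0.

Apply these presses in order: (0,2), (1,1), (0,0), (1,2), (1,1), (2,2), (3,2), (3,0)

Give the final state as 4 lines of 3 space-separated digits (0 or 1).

After press 1 at (0,2):
0 0 0
1 0 0
0 1 0
0 1 0

After press 2 at (1,1):
0 1 0
0 1 1
0 0 0
0 1 0

After press 3 at (0,0):
1 0 0
1 1 1
0 0 0
0 1 0

After press 4 at (1,2):
1 0 1
1 0 0
0 0 1
0 1 0

After press 5 at (1,1):
1 1 1
0 1 1
0 1 1
0 1 0

After press 6 at (2,2):
1 1 1
0 1 0
0 0 0
0 1 1

After press 7 at (3,2):
1 1 1
0 1 0
0 0 1
0 0 0

After press 8 at (3,0):
1 1 1
0 1 0
1 0 1
1 1 0

Answer: 1 1 1
0 1 0
1 0 1
1 1 0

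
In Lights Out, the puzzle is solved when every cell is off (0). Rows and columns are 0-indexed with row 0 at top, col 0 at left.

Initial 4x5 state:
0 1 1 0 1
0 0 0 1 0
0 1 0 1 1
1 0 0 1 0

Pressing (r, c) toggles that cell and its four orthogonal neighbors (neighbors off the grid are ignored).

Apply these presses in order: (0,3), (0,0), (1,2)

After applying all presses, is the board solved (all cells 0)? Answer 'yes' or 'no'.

After press 1 at (0,3):
0 1 0 1 0
0 0 0 0 0
0 1 0 1 1
1 0 0 1 0

After press 2 at (0,0):
1 0 0 1 0
1 0 0 0 0
0 1 0 1 1
1 0 0 1 0

After press 3 at (1,2):
1 0 1 1 0
1 1 1 1 0
0 1 1 1 1
1 0 0 1 0

Lights still on: 13

Answer: no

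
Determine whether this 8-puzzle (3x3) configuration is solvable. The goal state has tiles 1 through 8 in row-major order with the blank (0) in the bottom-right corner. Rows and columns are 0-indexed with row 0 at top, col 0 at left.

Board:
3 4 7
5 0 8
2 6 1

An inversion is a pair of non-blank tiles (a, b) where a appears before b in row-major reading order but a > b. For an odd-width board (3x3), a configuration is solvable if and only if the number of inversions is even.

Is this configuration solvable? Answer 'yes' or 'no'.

Inversions (pairs i<j in row-major order where tile[i] > tile[j] > 0): 15
15 is odd, so the puzzle is not solvable.

Answer: no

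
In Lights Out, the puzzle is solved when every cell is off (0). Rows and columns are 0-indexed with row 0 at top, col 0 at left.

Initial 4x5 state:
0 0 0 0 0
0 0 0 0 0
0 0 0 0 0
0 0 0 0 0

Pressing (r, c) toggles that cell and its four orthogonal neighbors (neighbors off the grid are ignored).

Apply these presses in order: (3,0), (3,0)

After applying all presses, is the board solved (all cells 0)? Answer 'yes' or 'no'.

Answer: yes

Derivation:
After press 1 at (3,0):
0 0 0 0 0
0 0 0 0 0
1 0 0 0 0
1 1 0 0 0

After press 2 at (3,0):
0 0 0 0 0
0 0 0 0 0
0 0 0 0 0
0 0 0 0 0

Lights still on: 0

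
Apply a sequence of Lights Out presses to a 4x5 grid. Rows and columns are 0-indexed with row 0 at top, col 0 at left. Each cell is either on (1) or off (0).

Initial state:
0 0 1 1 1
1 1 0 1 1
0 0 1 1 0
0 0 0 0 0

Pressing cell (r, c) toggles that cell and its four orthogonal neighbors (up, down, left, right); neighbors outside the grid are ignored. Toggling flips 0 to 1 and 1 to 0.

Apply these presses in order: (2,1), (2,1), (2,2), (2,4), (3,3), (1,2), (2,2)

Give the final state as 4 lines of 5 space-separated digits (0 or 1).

After press 1 at (2,1):
0 0 1 1 1
1 0 0 1 1
1 1 0 1 0
0 1 0 0 0

After press 2 at (2,1):
0 0 1 1 1
1 1 0 1 1
0 0 1 1 0
0 0 0 0 0

After press 3 at (2,2):
0 0 1 1 1
1 1 1 1 1
0 1 0 0 0
0 0 1 0 0

After press 4 at (2,4):
0 0 1 1 1
1 1 1 1 0
0 1 0 1 1
0 0 1 0 1

After press 5 at (3,3):
0 0 1 1 1
1 1 1 1 0
0 1 0 0 1
0 0 0 1 0

After press 6 at (1,2):
0 0 0 1 1
1 0 0 0 0
0 1 1 0 1
0 0 0 1 0

After press 7 at (2,2):
0 0 0 1 1
1 0 1 0 0
0 0 0 1 1
0 0 1 1 0

Answer: 0 0 0 1 1
1 0 1 0 0
0 0 0 1 1
0 0 1 1 0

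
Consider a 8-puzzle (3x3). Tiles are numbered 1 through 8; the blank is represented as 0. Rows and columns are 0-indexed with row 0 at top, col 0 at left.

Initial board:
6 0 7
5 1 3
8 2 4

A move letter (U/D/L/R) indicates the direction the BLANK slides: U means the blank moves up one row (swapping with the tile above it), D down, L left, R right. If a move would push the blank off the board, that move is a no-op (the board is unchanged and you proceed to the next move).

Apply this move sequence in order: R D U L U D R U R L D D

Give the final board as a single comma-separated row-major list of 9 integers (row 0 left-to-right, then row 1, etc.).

Answer: 6, 3, 1, 5, 2, 7, 8, 0, 4

Derivation:
After move 1 (R):
6 7 0
5 1 3
8 2 4

After move 2 (D):
6 7 3
5 1 0
8 2 4

After move 3 (U):
6 7 0
5 1 3
8 2 4

After move 4 (L):
6 0 7
5 1 3
8 2 4

After move 5 (U):
6 0 7
5 1 3
8 2 4

After move 6 (D):
6 1 7
5 0 3
8 2 4

After move 7 (R):
6 1 7
5 3 0
8 2 4

After move 8 (U):
6 1 0
5 3 7
8 2 4

After move 9 (R):
6 1 0
5 3 7
8 2 4

After move 10 (L):
6 0 1
5 3 7
8 2 4

After move 11 (D):
6 3 1
5 0 7
8 2 4

After move 12 (D):
6 3 1
5 2 7
8 0 4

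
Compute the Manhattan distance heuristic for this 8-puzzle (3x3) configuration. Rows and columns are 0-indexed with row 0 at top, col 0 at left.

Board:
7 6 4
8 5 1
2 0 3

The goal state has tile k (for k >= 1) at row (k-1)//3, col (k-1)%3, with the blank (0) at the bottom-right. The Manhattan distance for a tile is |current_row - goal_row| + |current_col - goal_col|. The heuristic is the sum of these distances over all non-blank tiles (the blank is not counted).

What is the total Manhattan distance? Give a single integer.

Tile 7: at (0,0), goal (2,0), distance |0-2|+|0-0| = 2
Tile 6: at (0,1), goal (1,2), distance |0-1|+|1-2| = 2
Tile 4: at (0,2), goal (1,0), distance |0-1|+|2-0| = 3
Tile 8: at (1,0), goal (2,1), distance |1-2|+|0-1| = 2
Tile 5: at (1,1), goal (1,1), distance |1-1|+|1-1| = 0
Tile 1: at (1,2), goal (0,0), distance |1-0|+|2-0| = 3
Tile 2: at (2,0), goal (0,1), distance |2-0|+|0-1| = 3
Tile 3: at (2,2), goal (0,2), distance |2-0|+|2-2| = 2
Sum: 2 + 2 + 3 + 2 + 0 + 3 + 3 + 2 = 17

Answer: 17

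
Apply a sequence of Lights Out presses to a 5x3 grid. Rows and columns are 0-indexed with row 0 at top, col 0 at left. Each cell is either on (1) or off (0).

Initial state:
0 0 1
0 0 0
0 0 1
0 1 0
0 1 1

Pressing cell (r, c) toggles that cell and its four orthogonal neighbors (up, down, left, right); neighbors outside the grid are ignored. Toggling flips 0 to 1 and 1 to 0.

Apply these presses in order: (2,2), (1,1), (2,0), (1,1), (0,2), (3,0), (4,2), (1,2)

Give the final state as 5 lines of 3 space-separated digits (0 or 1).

Answer: 0 1 1
1 1 1
0 0 1
0 0 0
1 0 0

Derivation:
After press 1 at (2,2):
0 0 1
0 0 1
0 1 0
0 1 1
0 1 1

After press 2 at (1,1):
0 1 1
1 1 0
0 0 0
0 1 1
0 1 1

After press 3 at (2,0):
0 1 1
0 1 0
1 1 0
1 1 1
0 1 1

After press 4 at (1,1):
0 0 1
1 0 1
1 0 0
1 1 1
0 1 1

After press 5 at (0,2):
0 1 0
1 0 0
1 0 0
1 1 1
0 1 1

After press 6 at (3,0):
0 1 0
1 0 0
0 0 0
0 0 1
1 1 1

After press 7 at (4,2):
0 1 0
1 0 0
0 0 0
0 0 0
1 0 0

After press 8 at (1,2):
0 1 1
1 1 1
0 0 1
0 0 0
1 0 0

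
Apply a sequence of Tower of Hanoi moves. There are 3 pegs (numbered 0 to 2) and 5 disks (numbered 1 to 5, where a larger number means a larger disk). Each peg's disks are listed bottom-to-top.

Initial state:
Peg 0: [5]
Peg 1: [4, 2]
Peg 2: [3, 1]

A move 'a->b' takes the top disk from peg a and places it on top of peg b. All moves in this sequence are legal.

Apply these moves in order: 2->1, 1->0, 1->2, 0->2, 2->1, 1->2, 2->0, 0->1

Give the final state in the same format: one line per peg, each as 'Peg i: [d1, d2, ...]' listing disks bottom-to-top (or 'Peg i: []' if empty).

Answer: Peg 0: [5]
Peg 1: [4, 1]
Peg 2: [3, 2]

Derivation:
After move 1 (2->1):
Peg 0: [5]
Peg 1: [4, 2, 1]
Peg 2: [3]

After move 2 (1->0):
Peg 0: [5, 1]
Peg 1: [4, 2]
Peg 2: [3]

After move 3 (1->2):
Peg 0: [5, 1]
Peg 1: [4]
Peg 2: [3, 2]

After move 4 (0->2):
Peg 0: [5]
Peg 1: [4]
Peg 2: [3, 2, 1]

After move 5 (2->1):
Peg 0: [5]
Peg 1: [4, 1]
Peg 2: [3, 2]

After move 6 (1->2):
Peg 0: [5]
Peg 1: [4]
Peg 2: [3, 2, 1]

After move 7 (2->0):
Peg 0: [5, 1]
Peg 1: [4]
Peg 2: [3, 2]

After move 8 (0->1):
Peg 0: [5]
Peg 1: [4, 1]
Peg 2: [3, 2]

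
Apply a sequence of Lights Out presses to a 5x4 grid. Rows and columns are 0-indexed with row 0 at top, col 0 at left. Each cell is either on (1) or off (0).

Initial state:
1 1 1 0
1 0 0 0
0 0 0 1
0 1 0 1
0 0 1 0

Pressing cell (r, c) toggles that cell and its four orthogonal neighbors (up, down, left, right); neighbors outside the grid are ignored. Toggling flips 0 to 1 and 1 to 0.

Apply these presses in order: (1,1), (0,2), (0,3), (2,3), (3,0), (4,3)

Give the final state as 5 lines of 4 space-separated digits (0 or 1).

Answer: 1 1 1 0
0 1 0 0
1 1 1 0
1 0 0 1
1 0 0 1

Derivation:
After press 1 at (1,1):
1 0 1 0
0 1 1 0
0 1 0 1
0 1 0 1
0 0 1 0

After press 2 at (0,2):
1 1 0 1
0 1 0 0
0 1 0 1
0 1 0 1
0 0 1 0

After press 3 at (0,3):
1 1 1 0
0 1 0 1
0 1 0 1
0 1 0 1
0 0 1 0

After press 4 at (2,3):
1 1 1 0
0 1 0 0
0 1 1 0
0 1 0 0
0 0 1 0

After press 5 at (3,0):
1 1 1 0
0 1 0 0
1 1 1 0
1 0 0 0
1 0 1 0

After press 6 at (4,3):
1 1 1 0
0 1 0 0
1 1 1 0
1 0 0 1
1 0 0 1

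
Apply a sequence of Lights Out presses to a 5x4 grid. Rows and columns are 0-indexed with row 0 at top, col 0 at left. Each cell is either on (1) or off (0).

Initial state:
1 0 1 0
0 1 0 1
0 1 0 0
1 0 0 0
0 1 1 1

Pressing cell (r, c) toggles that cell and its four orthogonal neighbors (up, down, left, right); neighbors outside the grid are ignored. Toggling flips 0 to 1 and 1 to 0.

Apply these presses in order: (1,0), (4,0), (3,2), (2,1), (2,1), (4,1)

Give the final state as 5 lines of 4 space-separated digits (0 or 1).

Answer: 0 0 1 0
1 0 0 1
1 1 1 0
0 0 1 1
0 1 1 1

Derivation:
After press 1 at (1,0):
0 0 1 0
1 0 0 1
1 1 0 0
1 0 0 0
0 1 1 1

After press 2 at (4,0):
0 0 1 0
1 0 0 1
1 1 0 0
0 0 0 0
1 0 1 1

After press 3 at (3,2):
0 0 1 0
1 0 0 1
1 1 1 0
0 1 1 1
1 0 0 1

After press 4 at (2,1):
0 0 1 0
1 1 0 1
0 0 0 0
0 0 1 1
1 0 0 1

After press 5 at (2,1):
0 0 1 0
1 0 0 1
1 1 1 0
0 1 1 1
1 0 0 1

After press 6 at (4,1):
0 0 1 0
1 0 0 1
1 1 1 0
0 0 1 1
0 1 1 1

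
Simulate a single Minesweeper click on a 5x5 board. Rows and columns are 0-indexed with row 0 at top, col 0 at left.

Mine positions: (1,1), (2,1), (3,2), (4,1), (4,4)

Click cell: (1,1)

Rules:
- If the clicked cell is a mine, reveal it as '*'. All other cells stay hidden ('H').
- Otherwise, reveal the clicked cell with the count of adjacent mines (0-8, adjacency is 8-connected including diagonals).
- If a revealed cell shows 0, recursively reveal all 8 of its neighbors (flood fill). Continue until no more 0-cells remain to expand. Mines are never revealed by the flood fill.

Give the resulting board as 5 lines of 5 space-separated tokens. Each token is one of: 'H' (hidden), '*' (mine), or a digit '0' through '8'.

H H H H H
H * H H H
H H H H H
H H H H H
H H H H H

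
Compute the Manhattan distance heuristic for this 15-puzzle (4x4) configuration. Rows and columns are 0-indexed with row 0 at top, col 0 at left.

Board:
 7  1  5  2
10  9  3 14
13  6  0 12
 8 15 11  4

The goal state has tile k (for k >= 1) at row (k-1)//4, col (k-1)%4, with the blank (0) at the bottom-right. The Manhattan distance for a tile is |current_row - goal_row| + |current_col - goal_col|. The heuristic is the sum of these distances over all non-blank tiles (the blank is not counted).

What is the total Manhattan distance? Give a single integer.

Tile 7: at (0,0), goal (1,2), distance |0-1|+|0-2| = 3
Tile 1: at (0,1), goal (0,0), distance |0-0|+|1-0| = 1
Tile 5: at (0,2), goal (1,0), distance |0-1|+|2-0| = 3
Tile 2: at (0,3), goal (0,1), distance |0-0|+|3-1| = 2
Tile 10: at (1,0), goal (2,1), distance |1-2|+|0-1| = 2
Tile 9: at (1,1), goal (2,0), distance |1-2|+|1-0| = 2
Tile 3: at (1,2), goal (0,2), distance |1-0|+|2-2| = 1
Tile 14: at (1,3), goal (3,1), distance |1-3|+|3-1| = 4
Tile 13: at (2,0), goal (3,0), distance |2-3|+|0-0| = 1
Tile 6: at (2,1), goal (1,1), distance |2-1|+|1-1| = 1
Tile 12: at (2,3), goal (2,3), distance |2-2|+|3-3| = 0
Tile 8: at (3,0), goal (1,3), distance |3-1|+|0-3| = 5
Tile 15: at (3,1), goal (3,2), distance |3-3|+|1-2| = 1
Tile 11: at (3,2), goal (2,2), distance |3-2|+|2-2| = 1
Tile 4: at (3,3), goal (0,3), distance |3-0|+|3-3| = 3
Sum: 3 + 1 + 3 + 2 + 2 + 2 + 1 + 4 + 1 + 1 + 0 + 5 + 1 + 1 + 3 = 30

Answer: 30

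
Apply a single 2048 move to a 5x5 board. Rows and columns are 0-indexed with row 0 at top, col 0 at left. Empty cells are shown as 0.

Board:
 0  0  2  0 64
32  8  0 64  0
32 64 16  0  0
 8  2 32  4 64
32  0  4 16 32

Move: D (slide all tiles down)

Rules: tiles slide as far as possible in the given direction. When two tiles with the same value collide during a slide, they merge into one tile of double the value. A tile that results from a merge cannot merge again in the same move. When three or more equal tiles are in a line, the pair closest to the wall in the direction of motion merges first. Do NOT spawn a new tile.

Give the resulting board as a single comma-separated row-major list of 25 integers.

Answer: 0, 0, 0, 0, 0, 0, 0, 2, 0, 0, 64, 8, 16, 64, 0, 8, 64, 32, 4, 128, 32, 2, 4, 16, 32

Derivation:
Slide down:
col 0: [0, 32, 32, 8, 32] -> [0, 0, 64, 8, 32]
col 1: [0, 8, 64, 2, 0] -> [0, 0, 8, 64, 2]
col 2: [2, 0, 16, 32, 4] -> [0, 2, 16, 32, 4]
col 3: [0, 64, 0, 4, 16] -> [0, 0, 64, 4, 16]
col 4: [64, 0, 0, 64, 32] -> [0, 0, 0, 128, 32]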